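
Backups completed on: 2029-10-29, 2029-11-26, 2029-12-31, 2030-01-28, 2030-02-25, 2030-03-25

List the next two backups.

2030-04-29, 2030-05-27

These are Mondays with 28, 35, 28, 28, 28-day gaps.
Each is the final Monday of its month — 2029-10-29 is past the 28th, so '4th Monday' doesn't fit.
Last Monday of April 2030: 2030-04-29.
May 2030 ends with Monday 2030-05-27.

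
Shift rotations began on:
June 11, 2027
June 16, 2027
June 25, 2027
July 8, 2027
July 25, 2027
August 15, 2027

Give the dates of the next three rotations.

September 9, 2027; October 8, 2027; November 10, 2027

Intervals are 5, 9, 13, 17, 21 days — an arithmetic progression with common difference 4.
Next gap: 25 days. August 15, 2027 + 25 days = September 9, 2027.
Next gap: 29 days. September 9, 2027 + 29 days = October 8, 2027.
Next gap: 33 days. October 8, 2027 + 33 days = November 10, 2027.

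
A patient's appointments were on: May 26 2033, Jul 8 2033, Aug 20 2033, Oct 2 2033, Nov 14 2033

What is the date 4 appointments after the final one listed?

May 5 2034

Gaps between consecutive events: 43, 43, 43, 43 days — a constant 43-day interval.
Nov 14 2033 + 43 days = Dec 27 2033.
Dec 27 2033 + 43 days = Feb 8 2034.
Feb 8 2034 + 43 days = Mar 23 2034.
Mar 23 2034 + 43 days = May 5 2034.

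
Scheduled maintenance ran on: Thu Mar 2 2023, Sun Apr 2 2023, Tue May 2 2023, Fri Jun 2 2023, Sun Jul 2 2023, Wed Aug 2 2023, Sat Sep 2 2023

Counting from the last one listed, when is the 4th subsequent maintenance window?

Tue Jan 2 2024

The day-of-month is always 2 (31, 30, 31, 30, 31, 31 days between events).
So this recurs on the 2nd of each month.
Next: October 2023 → Mon Oct 2 2023.
November 2023: Thu Nov 2 2023.
Next: December 2023 → Sat Dec 2 2023.
Next: January 2024 → Tue Jan 2 2024.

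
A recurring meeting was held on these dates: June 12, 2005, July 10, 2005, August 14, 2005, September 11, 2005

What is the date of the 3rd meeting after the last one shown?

December 11, 2005

These are Sundays at 28- or 35-day spacing (28, 35, 28).
The pattern: 2nd Sunday of the month.
October 2005 — 2nd Sunday is October 9, 2005.
2nd Sunday of November 2005: November 13, 2005.
December 2005 — 2nd Sunday is December 11, 2005.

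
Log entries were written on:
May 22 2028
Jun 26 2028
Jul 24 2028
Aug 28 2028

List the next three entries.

Sep 25 2028, Oct 23 2028, Nov 27 2028

These are Mondays at 28- or 35-day spacing (35, 28, 35).
The pattern: 4th Monday of the month.
September 2028 — 4th Monday is Sep 25 2028.
October 2028 — 4th Monday is Oct 23 2028.
4th Monday of November 2028: Nov 27 2028.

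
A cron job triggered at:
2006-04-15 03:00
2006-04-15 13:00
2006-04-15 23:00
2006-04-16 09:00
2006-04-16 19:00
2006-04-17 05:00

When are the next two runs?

2006-04-17 15:00, 2006-04-18 01:00

Gaps: 10, 10, 10, 10, 10 hours — each event is 10 hours after the previous one.
2006-04-17 05:00 + 10 h = 2006-04-17 15:00.
2006-04-17 15:00 + 10 h = 2006-04-18 01:00.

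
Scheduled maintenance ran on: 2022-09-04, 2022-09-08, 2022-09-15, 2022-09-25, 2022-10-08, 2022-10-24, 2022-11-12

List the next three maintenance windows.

2022-12-04, 2022-12-29, 2023-01-26

The spacing grows by 3 each time: 4, 7, 10, 13, 16, 19 days.
Next gap: 22 days. 2022-11-12 + 22 days = 2022-12-04.
Next gap: 25 days. 2022-12-04 + 25 days = 2022-12-29.
Next gap: 28 days. 2022-12-29 + 28 days = 2023-01-26.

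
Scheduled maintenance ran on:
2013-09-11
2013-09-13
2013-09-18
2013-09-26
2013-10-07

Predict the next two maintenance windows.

The spacing grows by 3 each time: 2, 5, 8, 11 days.
Next gap: 14 days. 2013-10-07 + 14 days = 2013-10-21.
Next gap: 17 days. 2013-10-21 + 17 days = 2013-11-07.

2013-10-21, 2013-11-07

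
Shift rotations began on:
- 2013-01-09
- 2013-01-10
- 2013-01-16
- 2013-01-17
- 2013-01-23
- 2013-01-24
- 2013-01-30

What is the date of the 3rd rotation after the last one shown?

2013-02-07

Gaps: 1, 6, 1, 6, 1, 6 days — not constant, but cyclic with period 2.
The events fall on every Wednesday and Thursday.
The following Thursday is 2013-01-31.
The following Wednesday is 2013-02-06.
The following Thursday is 2013-02-07.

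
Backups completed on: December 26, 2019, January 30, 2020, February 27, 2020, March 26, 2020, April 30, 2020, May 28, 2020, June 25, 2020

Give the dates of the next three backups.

July 30, 2020; August 27, 2020; September 24, 2020

All Thursdays; the gaps (35, 28, 28, 35, 28, 28) vary with month length.
This is the last Thursday of each month.
July 2020 ends with Thursday July 30, 2020.
Last Thursday of August 2020: August 27, 2020.
Last Thursday of September 2020: September 24, 2020.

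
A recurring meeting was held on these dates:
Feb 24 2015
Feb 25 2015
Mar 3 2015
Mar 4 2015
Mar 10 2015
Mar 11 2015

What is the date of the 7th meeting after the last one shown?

Apr 7 2015

Every event lands on a Tuesday or Wednesday (gaps cycle 1, 6, 1, 6, 1).
So the schedule is: every Tuesday and Wednesday.
Next Tuesday: Mar 17 2015.
Next Wednesday: Mar 18 2015.
Next Tuesday: Mar 24 2015.
The following Wednesday is Mar 25 2015.
Next Tuesday: Mar 31 2015.
Next Wednesday: Apr 1 2015.
Next Tuesday: Apr 7 2015.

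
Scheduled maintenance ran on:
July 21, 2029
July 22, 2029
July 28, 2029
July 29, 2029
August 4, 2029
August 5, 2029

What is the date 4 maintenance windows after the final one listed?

The gap pattern 1, 6, 1, 6, 1 repeats every 2 events.
These are the Saturdays and Sundays of each week.
Next Saturday: August 11, 2029.
The following Sunday is August 12, 2029.
The following Saturday is August 18, 2029.
The following Sunday is August 19, 2029.

August 19, 2029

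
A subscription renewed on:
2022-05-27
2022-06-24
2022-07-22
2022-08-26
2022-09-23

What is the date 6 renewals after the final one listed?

2023-03-24

These are Fridays at 28- or 35-day spacing (28, 28, 35, 28).
The pattern: 4th Friday of the month.
October 2022 — 4th Friday is 2022-10-28.
November 2022 — 4th Friday is 2022-11-25.
4th Friday of December 2022: 2022-12-23.
4th Friday of January 2023: 2023-01-27.
February 2023 — 4th Friday is 2023-02-24.
March 2023 — 4th Friday is 2023-03-24.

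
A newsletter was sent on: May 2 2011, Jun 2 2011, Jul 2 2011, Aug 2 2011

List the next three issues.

The day-of-month is always 2 (31, 30, 31 days between events).
So this recurs on the 2nd of each month.
September 2011: Sep 2 2011.
October 2011: Oct 2 2011.
November 2011: Nov 2 2011.

Sep 2 2011, Oct 2 2011, Nov 2 2011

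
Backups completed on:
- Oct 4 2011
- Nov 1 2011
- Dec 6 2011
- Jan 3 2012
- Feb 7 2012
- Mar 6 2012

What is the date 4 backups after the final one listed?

Jul 3 2012

All dates are Tuesdays, 28, 35, 28, 35, 28 days apart.
Specifically, the 1st Tuesday of each month.
1st Tuesday of April 2012: Apr 3 2012.
1st Tuesday of May 2012: May 1 2012.
1st Tuesday of June 2012: Jun 5 2012.
1st Tuesday of July 2012: Jul 3 2012.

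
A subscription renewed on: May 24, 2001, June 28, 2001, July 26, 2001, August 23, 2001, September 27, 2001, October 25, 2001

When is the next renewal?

November 22, 2001

Gaps: 35, 28, 28, 35, 28 days — a mix of 28 and 35. Every date is a Thursday.
Each is the 4th Thursday of its month.
November 2001 — 4th Thursday is November 22, 2001.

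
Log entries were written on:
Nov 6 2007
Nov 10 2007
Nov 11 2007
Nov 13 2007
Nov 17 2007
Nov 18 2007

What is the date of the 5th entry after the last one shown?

Dec 1 2007

The gap pattern 4, 1, 2, 4, 1 repeats every 3 events.
These are the Tuesdays, Saturdays and Sundays of each week.
Next Tuesday: Nov 20 2007.
The following Saturday is Nov 24 2007.
The following Sunday is Nov 25 2007.
The following Tuesday is Nov 27 2007.
Next Saturday: Dec 1 2007.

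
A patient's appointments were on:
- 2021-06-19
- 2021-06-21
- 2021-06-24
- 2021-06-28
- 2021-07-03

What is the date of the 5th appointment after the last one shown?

2021-08-12

The spacing grows by 1 each time: 2, 3, 4, 5 days.
Next gap: 6 days. 2021-07-03 + 6 days = 2021-07-09.
Next gap: 7 days. 2021-07-09 + 7 days = 2021-07-16.
Next gap: 8 days. 2021-07-16 + 8 days = 2021-07-24.
Next gap: 9 days. 2021-07-24 + 9 days = 2021-08-02.
Next gap: 10 days. 2021-08-02 + 10 days = 2021-08-12.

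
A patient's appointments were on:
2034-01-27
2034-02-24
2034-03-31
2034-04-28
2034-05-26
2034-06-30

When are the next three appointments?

All Fridays; the gaps (28, 35, 28, 28, 35) vary with month length.
This is the last Friday of each month.
Last Friday of July 2034: 2034-07-28.
August 2034 ends with Friday 2034-08-25.
September 2034 ends with Friday 2034-09-29.

2034-07-28, 2034-08-25, 2034-09-29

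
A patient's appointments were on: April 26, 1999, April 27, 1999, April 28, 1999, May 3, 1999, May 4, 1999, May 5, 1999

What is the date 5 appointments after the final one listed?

The gap pattern 1, 1, 5, 1, 1 repeats every 3 events.
These are the Mondays, Tuesdays and Wednesdays of each week.
The following Monday is May 10, 1999.
The following Tuesday is May 11, 1999.
Next Wednesday: May 12, 1999.
The following Monday is May 17, 1999.
The following Tuesday is May 18, 1999.

May 18, 1999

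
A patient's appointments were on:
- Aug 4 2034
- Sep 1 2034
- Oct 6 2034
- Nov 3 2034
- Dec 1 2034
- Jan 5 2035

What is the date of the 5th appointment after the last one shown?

Jun 1 2035

These are Fridays at 28- or 35-day spacing (28, 35, 28, 28, 35).
The pattern: 1st Friday of the month.
1st Friday of February 2035: Feb 2 2035.
March 2035 — 1st Friday is Mar 2 2035.
April 2035 — 1st Friday is Apr 6 2035.
May 2035 — 1st Friday is May 4 2035.
June 2035 — 1st Friday is Jun 1 2035.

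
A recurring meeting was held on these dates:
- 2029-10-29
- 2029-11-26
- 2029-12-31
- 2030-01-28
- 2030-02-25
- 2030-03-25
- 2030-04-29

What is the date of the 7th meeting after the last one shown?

These are Mondays with 28, 35, 28, 28, 28, 35-day gaps.
Each is the final Monday of its month — 2029-10-29 is past the 28th, so '4th Monday' doesn't fit.
Last Monday of May 2030: 2030-05-27.
June 2030 ends with Monday 2030-06-24.
July 2030 ends with Monday 2030-07-29.
Last Monday of August 2030: 2030-08-26.
September 2030 ends with Monday 2030-09-30.
Last Monday of October 2030: 2030-10-28.
Last Monday of November 2030: 2030-11-25.

2030-11-25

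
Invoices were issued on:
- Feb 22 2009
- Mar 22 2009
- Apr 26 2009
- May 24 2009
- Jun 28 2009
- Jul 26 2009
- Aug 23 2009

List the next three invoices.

Sep 27 2009, Oct 25 2009, Nov 22 2009

All dates are Sundays, 28, 35, 28, 35, 28, 28 days apart.
Specifically, the 4th Sunday of each month.
4th Sunday of September 2009: Sep 27 2009.
October 2009 — 4th Sunday is Oct 25 2009.
November 2009 — 4th Sunday is Nov 22 2009.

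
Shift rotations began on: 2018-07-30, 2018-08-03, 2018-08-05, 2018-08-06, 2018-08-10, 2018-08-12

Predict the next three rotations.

2018-08-13, 2018-08-17, 2018-08-19

The gap pattern 4, 2, 1, 4, 2 repeats every 3 events.
These are the Mondays, Fridays and Sundays of each week.
Next Monday: 2018-08-13.
Next Friday: 2018-08-17.
Next Sunday: 2018-08-19.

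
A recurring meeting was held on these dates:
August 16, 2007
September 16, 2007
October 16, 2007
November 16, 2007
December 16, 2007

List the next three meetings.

Gaps: 31, 30, 31, 30 days — not constant. Every event is on the 16th of the month.
Pattern: the 16th of each month.
January 2008: January 16, 2008.
Next: February 2008 → February 16, 2008.
Next: March 2008 → March 16, 2008.

January 16, 2008; February 16, 2008; March 16, 2008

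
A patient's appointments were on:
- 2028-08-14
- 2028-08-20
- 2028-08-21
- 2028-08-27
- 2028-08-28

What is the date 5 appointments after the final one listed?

2028-09-17

Every event lands on a Monday or Sunday (gaps cycle 6, 1, 6, 1).
So the schedule is: every Monday and Sunday.
The following Sunday is 2028-09-03.
Next Monday: 2028-09-04.
The following Sunday is 2028-09-10.
The following Monday is 2028-09-11.
The following Sunday is 2028-09-17.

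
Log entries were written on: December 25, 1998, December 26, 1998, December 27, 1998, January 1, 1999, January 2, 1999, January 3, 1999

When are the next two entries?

January 8, 1999; January 9, 1999

Every event lands on a Friday or Saturday or Sunday (gaps cycle 1, 1, 5, 1, 1).
So the schedule is: every Friday, Saturday and Sunday.
The following Friday is January 8, 1999.
Next Saturday: January 9, 1999.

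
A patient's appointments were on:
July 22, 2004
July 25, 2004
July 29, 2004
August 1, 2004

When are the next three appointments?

August 5, 2004; August 8, 2004; August 12, 2004

The gap pattern 3, 4, 3 repeats every 2 events.
These are the Thursdays and Sundays of each week.
Next Thursday: August 5, 2004.
The following Sunday is August 8, 2004.
The following Thursday is August 12, 2004.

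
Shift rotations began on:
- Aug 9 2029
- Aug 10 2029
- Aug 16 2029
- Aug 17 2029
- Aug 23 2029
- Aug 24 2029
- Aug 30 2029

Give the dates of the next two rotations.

Aug 31 2029, Sep 6 2029

Every event lands on a Thursday or Friday (gaps cycle 1, 6, 1, 6, 1, 6).
So the schedule is: every Thursday and Friday.
Next Friday: Aug 31 2029.
The following Thursday is Sep 6 2029.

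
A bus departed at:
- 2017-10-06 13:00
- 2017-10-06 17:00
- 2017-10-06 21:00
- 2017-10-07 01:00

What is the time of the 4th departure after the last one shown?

The interval is a steady 4 hours (4, 4, 4).
2017-10-07 01:00 + 4 h = 2017-10-07 05:00.
2017-10-07 05:00 + 4 h = 2017-10-07 09:00.
2017-10-07 09:00 + 4 h = 2017-10-07 13:00.
2017-10-07 13:00 + 4 h = 2017-10-07 17:00.

2017-10-07 17:00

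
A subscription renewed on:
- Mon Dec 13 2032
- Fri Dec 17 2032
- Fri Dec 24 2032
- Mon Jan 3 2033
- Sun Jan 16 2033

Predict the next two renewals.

Tue Feb 1 2033, Sun Feb 20 2033

Intervals are 4, 7, 10, 13 days — an arithmetic progression with common difference 3.
Next gap: 16 days. Sun Jan 16 2033 + 16 days = Tue Feb 1 2033.
Next gap: 19 days. Tue Feb 1 2033 + 19 days = Sun Feb 20 2033.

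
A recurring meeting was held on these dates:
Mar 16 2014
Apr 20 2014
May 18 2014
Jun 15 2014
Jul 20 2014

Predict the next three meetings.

Aug 17 2014, Sep 21 2014, Oct 19 2014

These are Sundays at 28- or 35-day spacing (35, 28, 28, 35).
The pattern: 3rd Sunday of the month.
3rd Sunday of August 2014: Aug 17 2014.
September 2014 — 3rd Sunday is Sep 21 2014.
October 2014 — 3rd Sunday is Oct 19 2014.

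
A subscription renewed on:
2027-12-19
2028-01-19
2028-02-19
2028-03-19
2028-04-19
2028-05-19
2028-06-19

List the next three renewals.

The day-of-month is always 19 (31, 31, 29, 31, 30, 31 days between events).
So this recurs on the 19th of each month.
Next: July 2028 → 2028-07-19.
Next: August 2028 → 2028-08-19.
Next: September 2028 → 2028-09-19.

2028-07-19, 2028-08-19, 2028-09-19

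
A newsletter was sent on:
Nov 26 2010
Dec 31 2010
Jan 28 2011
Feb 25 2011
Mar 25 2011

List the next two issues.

Apr 29 2011, May 27 2011

Every date is a Friday; gaps 35, 28, 28, 28 days.
Each is the last Friday of its month (at least one falls on the 29th or later, ruling out '4th Friday').
April 2011 ends with Friday Apr 29 2011.
Last Friday of May 2011: May 27 2011.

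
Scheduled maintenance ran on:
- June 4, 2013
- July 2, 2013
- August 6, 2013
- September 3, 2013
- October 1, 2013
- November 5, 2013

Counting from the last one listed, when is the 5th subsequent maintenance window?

Gaps: 28, 35, 28, 28, 35 days — a mix of 28 and 35. Every date is a Tuesday.
Each is the 1st Tuesday of its month.
December 2013 — 1st Tuesday is December 3, 2013.
January 2014 — 1st Tuesday is January 7, 2014.
1st Tuesday of February 2014: February 4, 2014.
1st Tuesday of March 2014: March 4, 2014.
1st Tuesday of April 2014: April 1, 2014.

April 1, 2014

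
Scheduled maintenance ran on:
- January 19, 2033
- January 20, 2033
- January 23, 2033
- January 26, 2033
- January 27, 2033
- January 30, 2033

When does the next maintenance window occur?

Every event lands on a Wednesday or Thursday or Sunday (gaps cycle 1, 3, 3, 1, 3).
So the schedule is: every Wednesday, Thursday and Sunday.
Next Wednesday: February 2, 2033.

February 2, 2033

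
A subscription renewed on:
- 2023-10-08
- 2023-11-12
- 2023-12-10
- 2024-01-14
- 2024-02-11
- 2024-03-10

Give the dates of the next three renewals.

Gaps: 35, 28, 35, 28, 28 days — a mix of 28 and 35. Every date is a Sunday.
Each is the 2nd Sunday of its month.
April 2024 — 2nd Sunday is 2024-04-14.
2nd Sunday of May 2024: 2024-05-12.
June 2024 — 2nd Sunday is 2024-06-09.

2024-04-14, 2024-05-12, 2024-06-09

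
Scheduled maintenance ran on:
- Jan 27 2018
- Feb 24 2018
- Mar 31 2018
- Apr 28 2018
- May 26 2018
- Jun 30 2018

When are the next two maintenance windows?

Every date is a Saturday; gaps 28, 35, 28, 28, 35 days.
Each is the last Saturday of its month (at least one falls on the 29th or later, ruling out '4th Saturday').
July 2018 ends with Saturday Jul 28 2018.
Last Saturday of August 2018: Aug 25 2018.

Jul 28 2018, Aug 25 2018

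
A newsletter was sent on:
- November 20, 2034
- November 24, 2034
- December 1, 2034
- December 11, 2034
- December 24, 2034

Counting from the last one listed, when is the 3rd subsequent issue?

The spacing grows by 3 each time: 4, 7, 10, 13 days.
Next gap: 16 days. December 24, 2034 + 16 days = January 9, 2035.
Next gap: 19 days. January 9, 2035 + 19 days = January 28, 2035.
Next gap: 22 days. January 28, 2035 + 22 days = February 19, 2035.

February 19, 2035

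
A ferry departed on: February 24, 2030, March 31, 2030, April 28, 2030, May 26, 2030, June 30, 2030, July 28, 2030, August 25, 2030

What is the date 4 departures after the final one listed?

December 29, 2030

All Sundays; the gaps (35, 28, 28, 35, 28, 28) vary with month length.
This is the last Sunday of each month.
Last Sunday of September 2030: September 29, 2030.
Last Sunday of October 2030: October 27, 2030.
November 2030 ends with Sunday November 24, 2030.
December 2030 ends with Sunday December 29, 2030.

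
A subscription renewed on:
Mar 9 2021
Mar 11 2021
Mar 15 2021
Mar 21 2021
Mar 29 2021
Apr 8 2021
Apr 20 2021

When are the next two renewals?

The spacing grows by 2 each time: 2, 4, 6, 8, 10, 12 days.
Next gap: 14 days. Apr 20 2021 + 14 days = May 4 2021.
Next gap: 16 days. May 4 2021 + 16 days = May 20 2021.

May 4 2021, May 20 2021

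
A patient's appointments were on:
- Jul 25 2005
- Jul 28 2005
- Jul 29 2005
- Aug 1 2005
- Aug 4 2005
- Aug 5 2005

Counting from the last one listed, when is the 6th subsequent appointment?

The gap pattern 3, 1, 3, 3, 1 repeats every 3 events.
These are the Mondays, Thursdays and Fridays of each week.
Next Monday: Aug 8 2005.
The following Thursday is Aug 11 2005.
The following Friday is Aug 12 2005.
Next Monday: Aug 15 2005.
Next Thursday: Aug 18 2005.
Next Friday: Aug 19 2005.

Aug 19 2005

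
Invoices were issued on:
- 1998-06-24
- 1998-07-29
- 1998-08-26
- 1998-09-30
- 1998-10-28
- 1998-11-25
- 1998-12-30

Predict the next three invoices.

1999-01-27, 1999-02-24, 1999-03-31

Every date is a Wednesday; gaps 35, 28, 35, 28, 28, 35 days.
Each is the last Wednesday of its month (at least one falls on the 29th or later, ruling out '4th Wednesday').
Last Wednesday of January 1999: 1999-01-27.
Last Wednesday of February 1999: 1999-02-24.
Last Wednesday of March 1999: 1999-03-31.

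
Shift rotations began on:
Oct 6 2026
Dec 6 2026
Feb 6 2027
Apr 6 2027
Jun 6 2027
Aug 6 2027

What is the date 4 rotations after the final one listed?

Apr 6 2028

Gaps: 61, 62, 59, 61, 61 days — not constant. Every event is on the 6th of the month.
Pattern: the 6th of every 2 months.
Next: October 2027 → Oct 6 2027.
December 2027: Dec 6 2027.
February 2028: Feb 6 2028.
April 2028: Apr 6 2028.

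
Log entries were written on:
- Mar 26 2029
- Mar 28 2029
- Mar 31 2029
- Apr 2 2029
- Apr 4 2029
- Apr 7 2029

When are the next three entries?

Every event lands on a Monday or Wednesday or Saturday (gaps cycle 2, 3, 2, 2, 3).
So the schedule is: every Monday, Wednesday and Saturday.
Next Monday: Apr 9 2029.
Next Wednesday: Apr 11 2029.
The following Saturday is Apr 14 2029.

Apr 9 2029, Apr 11 2029, Apr 14 2029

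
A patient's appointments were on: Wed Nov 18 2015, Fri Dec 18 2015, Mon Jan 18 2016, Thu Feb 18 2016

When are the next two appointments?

Gaps: 30, 31, 31 days — not constant. Every event is on the 18th of the month.
Pattern: the 18th of each month.
Next: March 2016 → Fri Mar 18 2016.
April 2016: Mon Apr 18 2016.

Fri Mar 18 2016, Mon Apr 18 2016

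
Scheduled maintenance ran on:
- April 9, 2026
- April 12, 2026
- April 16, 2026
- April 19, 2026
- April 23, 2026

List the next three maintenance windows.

April 26, 2026; April 30, 2026; May 3, 2026

Gaps: 3, 4, 3, 4 days — not constant, but cyclic with period 2.
The events fall on every Thursday and Sunday.
Next Sunday: April 26, 2026.
Next Thursday: April 30, 2026.
The following Sunday is May 3, 2026.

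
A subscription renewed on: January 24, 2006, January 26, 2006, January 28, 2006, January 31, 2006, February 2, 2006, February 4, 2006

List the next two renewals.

Gaps: 2, 2, 3, 2, 2 days — not constant, but cyclic with period 3.
The events fall on every Tuesday, Thursday and Saturday.
Next Tuesday: February 7, 2006.
The following Thursday is February 9, 2006.

February 7, 2006; February 9, 2006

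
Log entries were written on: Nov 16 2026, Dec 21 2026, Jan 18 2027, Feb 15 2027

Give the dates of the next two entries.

Mar 15 2027, Apr 19 2027

All dates are Mondays, 35, 28, 28 days apart.
Specifically, the 3rd Monday of each month.
March 2027 — 3rd Monday is Mar 15 2027.
3rd Monday of April 2027: Apr 19 2027.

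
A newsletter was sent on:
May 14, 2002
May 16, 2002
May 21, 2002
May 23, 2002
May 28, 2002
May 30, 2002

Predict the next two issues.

June 4, 2002; June 6, 2002

Gaps: 2, 5, 2, 5, 2 days — not constant, but cyclic with period 2.
The events fall on every Tuesday and Thursday.
Next Tuesday: June 4, 2002.
The following Thursday is June 6, 2002.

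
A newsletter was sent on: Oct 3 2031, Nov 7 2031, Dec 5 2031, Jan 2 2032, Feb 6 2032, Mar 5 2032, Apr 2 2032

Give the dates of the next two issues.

May 7 2032, Jun 4 2032

These are Fridays at 28- or 35-day spacing (35, 28, 28, 35, 28, 28).
The pattern: 1st Friday of the month.
1st Friday of May 2032: May 7 2032.
June 2032 — 1st Friday is Jun 4 2032.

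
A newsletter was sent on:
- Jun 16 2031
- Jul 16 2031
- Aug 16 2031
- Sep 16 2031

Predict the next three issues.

Oct 16 2031, Nov 16 2031, Dec 16 2031

Gaps: 30, 31, 31 days — not constant. Every event is on the 16th of the month.
Pattern: the 16th of each month.
October 2031: Oct 16 2031.
Next: November 2031 → Nov 16 2031.
Next: December 2031 → Dec 16 2031.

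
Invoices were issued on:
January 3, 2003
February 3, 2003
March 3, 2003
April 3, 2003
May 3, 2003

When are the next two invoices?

June 3, 2003; July 3, 2003

Each date is the 3rd; the gaps (31, 28, 31, 30) track the month lengths.
The rule is the 3rd of each month.
June 2003: June 3, 2003.
Next: July 2003 → July 3, 2003.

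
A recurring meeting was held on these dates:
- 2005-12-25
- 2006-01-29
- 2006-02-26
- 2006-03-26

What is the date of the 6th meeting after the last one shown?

2006-09-24

Every date is a Sunday; gaps 35, 28, 28 days.
Each is the last Sunday of its month (at least one falls on the 29th or later, ruling out '4th Sunday').
April 2006 ends with Sunday 2006-04-30.
May 2006 ends with Sunday 2006-05-28.
Last Sunday of June 2006: 2006-06-25.
Last Sunday of July 2006: 2006-07-30.
Last Sunday of August 2006: 2006-08-27.
September 2006 ends with Sunday 2006-09-24.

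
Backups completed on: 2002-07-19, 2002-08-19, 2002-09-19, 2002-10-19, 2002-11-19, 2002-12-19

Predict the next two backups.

2003-01-19, 2003-02-19

Each date is the 19th; the gaps (31, 31, 30, 31, 30) track the month lengths.
The rule is the 19th of each month.
Next: January 2003 → 2003-01-19.
Next: February 2003 → 2003-02-19.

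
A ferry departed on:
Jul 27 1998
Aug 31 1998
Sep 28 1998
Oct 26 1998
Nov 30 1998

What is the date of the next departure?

Every date is a Monday; gaps 35, 28, 28, 35 days.
Each is the last Monday of its month (at least one falls on the 29th or later, ruling out '4th Monday').
December 1998 ends with Monday Dec 28 1998.

Dec 28 1998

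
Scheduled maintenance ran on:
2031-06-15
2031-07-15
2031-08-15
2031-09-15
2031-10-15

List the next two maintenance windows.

2031-11-15, 2031-12-15

Gaps: 30, 31, 31, 30 days — not constant. Every event is on the 15th of the month.
Pattern: the 15th of each month.
November 2031: 2031-11-15.
December 2031: 2031-12-15.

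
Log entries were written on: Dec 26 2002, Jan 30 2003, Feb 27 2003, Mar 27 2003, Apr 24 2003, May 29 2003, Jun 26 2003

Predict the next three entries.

Jul 31 2003, Aug 28 2003, Sep 25 2003

These are Thursdays with 35, 28, 28, 28, 35, 28-day gaps.
Each is the final Thursday of its month — Jan 30 2003 is past the 28th, so '4th Thursday' doesn't fit.
Last Thursday of July 2003: Jul 31 2003.
August 2003 ends with Thursday Aug 28 2003.
September 2003 ends with Thursday Sep 25 2003.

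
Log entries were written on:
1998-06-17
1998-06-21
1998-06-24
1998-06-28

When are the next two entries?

The gap pattern 4, 3, 4 repeats every 2 events.
These are the Wednesdays and Sundays of each week.
Next Wednesday: 1998-07-01.
The following Sunday is 1998-07-05.

1998-07-01, 1998-07-05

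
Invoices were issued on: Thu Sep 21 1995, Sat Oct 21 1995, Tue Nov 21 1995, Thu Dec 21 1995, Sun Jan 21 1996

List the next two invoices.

Each date is the 21st; the gaps (30, 31, 30, 31) track the month lengths.
The rule is the 21st of each month.
Next: February 1996 → Wed Feb 21 1996.
March 1996: Thu Mar 21 1996.

Wed Feb 21 1996, Thu Mar 21 1996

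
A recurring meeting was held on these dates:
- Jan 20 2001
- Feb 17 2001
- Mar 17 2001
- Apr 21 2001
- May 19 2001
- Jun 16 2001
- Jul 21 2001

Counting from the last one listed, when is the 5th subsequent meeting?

Gaps: 28, 28, 35, 28, 28, 35 days — a mix of 28 and 35. Every date is a Saturday.
Each is the 3rd Saturday of its month.
August 2001 — 3rd Saturday is Aug 18 2001.
3rd Saturday of September 2001: Sep 15 2001.
October 2001 — 3rd Saturday is Oct 20 2001.
November 2001 — 3rd Saturday is Nov 17 2001.
3rd Saturday of December 2001: Dec 15 2001.

Dec 15 2001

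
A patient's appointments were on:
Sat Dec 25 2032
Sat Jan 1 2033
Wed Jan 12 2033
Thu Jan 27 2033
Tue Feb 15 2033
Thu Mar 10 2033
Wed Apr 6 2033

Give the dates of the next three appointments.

Sat May 7 2033, Sat Jun 11 2033, Wed Jul 20 2033

Intervals are 7, 11, 15, 19, 23, 27 days — an arithmetic progression with common difference 4.
Next gap: 31 days. Wed Apr 6 2033 + 31 days = Sat May 7 2033.
Next gap: 35 days. Sat May 7 2033 + 35 days = Sat Jun 11 2033.
Next gap: 39 days. Sat Jun 11 2033 + 39 days = Wed Jul 20 2033.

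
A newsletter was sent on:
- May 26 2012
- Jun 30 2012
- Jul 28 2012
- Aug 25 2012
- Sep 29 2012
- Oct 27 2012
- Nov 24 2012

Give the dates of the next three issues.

Dec 29 2012, Jan 26 2013, Feb 23 2013

These are Saturdays with 35, 28, 28, 35, 28, 28-day gaps.
Each is the final Saturday of its month — Jun 30 2012 is past the 28th, so '4th Saturday' doesn't fit.
Last Saturday of December 2012: Dec 29 2012.
Last Saturday of January 2013: Jan 26 2013.
Last Saturday of February 2013: Feb 23 2013.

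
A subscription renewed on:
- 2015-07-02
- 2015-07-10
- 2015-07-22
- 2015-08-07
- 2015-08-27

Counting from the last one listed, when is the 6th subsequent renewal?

2016-03-18

The spacing grows by 4 each time: 8, 12, 16, 20 days.
Next gap: 24 days. 2015-08-27 + 24 days = 2015-09-20.
Next gap: 28 days. 2015-09-20 + 28 days = 2015-10-18.
Next gap: 32 days. 2015-10-18 + 32 days = 2015-11-19.
Next gap: 36 days. 2015-11-19 + 36 days = 2015-12-25.
Next gap: 40 days. 2015-12-25 + 40 days = 2016-02-03.
Next gap: 44 days. 2016-02-03 + 44 days = 2016-03-18.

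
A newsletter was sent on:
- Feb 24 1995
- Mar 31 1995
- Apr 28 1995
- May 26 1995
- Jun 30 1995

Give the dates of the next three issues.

These are Fridays with 35, 28, 28, 35-day gaps.
Each is the final Friday of its month — Mar 31 1995 is past the 28th, so '4th Friday' doesn't fit.
Last Friday of July 1995: Jul 28 1995.
Last Friday of August 1995: Aug 25 1995.
Last Friday of September 1995: Sep 29 1995.

Jul 28 1995, Aug 25 1995, Sep 29 1995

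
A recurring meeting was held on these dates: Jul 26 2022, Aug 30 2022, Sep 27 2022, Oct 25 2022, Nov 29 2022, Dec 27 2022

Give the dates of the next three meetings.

Jan 31 2023, Feb 28 2023, Mar 28 2023

All Tuesdays; the gaps (35, 28, 28, 35, 28) vary with month length.
This is the last Tuesday of each month.
January 2023 ends with Tuesday Jan 31 2023.
February 2023 ends with Tuesday Feb 28 2023.
March 2023 ends with Tuesday Mar 28 2023.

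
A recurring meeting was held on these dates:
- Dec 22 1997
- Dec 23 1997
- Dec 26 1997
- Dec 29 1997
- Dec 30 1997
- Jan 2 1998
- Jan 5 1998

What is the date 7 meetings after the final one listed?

Jan 20 1998

Gaps: 1, 3, 3, 1, 3, 3 days — not constant, but cyclic with period 3.
The events fall on every Monday, Tuesday and Friday.
Next Tuesday: Jan 6 1998.
Next Friday: Jan 9 1998.
Next Monday: Jan 12 1998.
The following Tuesday is Jan 13 1998.
Next Friday: Jan 16 1998.
The following Monday is Jan 19 1998.
The following Tuesday is Jan 20 1998.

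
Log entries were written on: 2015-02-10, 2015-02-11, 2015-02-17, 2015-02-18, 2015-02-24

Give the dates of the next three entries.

2015-02-25, 2015-03-03, 2015-03-04

Gaps: 1, 6, 1, 6 days — not constant, but cyclic with period 2.
The events fall on every Tuesday and Wednesday.
Next Wednesday: 2015-02-25.
Next Tuesday: 2015-03-03.
The following Wednesday is 2015-03-04.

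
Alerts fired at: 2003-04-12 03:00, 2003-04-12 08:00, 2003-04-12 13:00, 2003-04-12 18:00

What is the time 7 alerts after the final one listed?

Gaps: 5, 5, 5 hours — each event is 5 hours after the previous one.
2003-04-12 18:00 + 5 h = 2003-04-12 23:00.
2003-04-12 23:00 + 5 h = 2003-04-13 04:00.
2003-04-13 04:00 + 5 h = 2003-04-13 09:00.
2003-04-13 09:00 + 5 h = 2003-04-13 14:00.
2003-04-13 14:00 + 5 h = 2003-04-13 19:00.
2003-04-13 19:00 + 5 h = 2003-04-14 00:00.
2003-04-14 00:00 + 5 h = 2003-04-14 05:00.

2003-04-14 05:00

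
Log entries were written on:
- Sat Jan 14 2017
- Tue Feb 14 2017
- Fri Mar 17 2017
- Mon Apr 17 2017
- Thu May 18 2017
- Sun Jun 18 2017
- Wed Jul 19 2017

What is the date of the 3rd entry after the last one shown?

The spacing is 31, 31, 31, 31, 31, 31 days — always 31 days.
Wed Jul 19 2017 + 31 days = Sat Aug 19 2017.
Sat Aug 19 2017 + 31 days = Tue Sep 19 2017.
Tue Sep 19 2017 + 31 days = Fri Oct 20 2017.

Fri Oct 20 2017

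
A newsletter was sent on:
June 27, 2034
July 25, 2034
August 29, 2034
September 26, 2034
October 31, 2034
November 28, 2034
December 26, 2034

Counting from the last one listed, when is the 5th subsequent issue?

These are Tuesdays with 28, 35, 28, 35, 28, 28-day gaps.
Each is the final Tuesday of its month — August 29, 2034 is past the 28th, so '4th Tuesday' doesn't fit.
Last Tuesday of January 2035: January 30, 2035.
Last Tuesday of February 2035: February 27, 2035.
Last Tuesday of March 2035: March 27, 2035.
Last Tuesday of April 2035: April 24, 2035.
Last Tuesday of May 2035: May 29, 2035.

May 29, 2035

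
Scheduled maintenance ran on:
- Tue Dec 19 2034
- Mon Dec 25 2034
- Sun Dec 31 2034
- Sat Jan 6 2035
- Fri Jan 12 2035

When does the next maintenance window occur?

Thu Jan 18 2035

Every event comes 6 days after the last (6, 6, 6, 6).
Fri Jan 12 2035 + 6 days = Thu Jan 18 2035.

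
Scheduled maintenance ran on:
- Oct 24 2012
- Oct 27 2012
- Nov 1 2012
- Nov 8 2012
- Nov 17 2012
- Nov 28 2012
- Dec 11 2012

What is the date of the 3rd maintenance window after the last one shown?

Gaps: 3, 5, 7, 9, 11, 13 days — each gap is 2 larger than the previous one.
Next gap: 15 days. Dec 11 2012 + 15 days = Dec 26 2012.
Next gap: 17 days. Dec 26 2012 + 17 days = Jan 12 2013.
Next gap: 19 days. Jan 12 2013 + 19 days = Jan 31 2013.

Jan 31 2013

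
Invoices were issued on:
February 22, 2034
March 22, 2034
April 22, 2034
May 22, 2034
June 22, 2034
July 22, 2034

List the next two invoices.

The day-of-month is always 22 (28, 31, 30, 31, 30 days between events).
So this recurs on the 22nd of each month.
Next: August 2034 → August 22, 2034.
September 2034: September 22, 2034.

August 22, 2034; September 22, 2034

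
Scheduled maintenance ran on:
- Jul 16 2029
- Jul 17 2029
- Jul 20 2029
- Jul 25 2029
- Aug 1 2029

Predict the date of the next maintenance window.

Intervals are 1, 3, 5, 7 days — an arithmetic progression with common difference 2.
Next gap: 9 days. Aug 1 2029 + 9 days = Aug 10 2029.

Aug 10 2029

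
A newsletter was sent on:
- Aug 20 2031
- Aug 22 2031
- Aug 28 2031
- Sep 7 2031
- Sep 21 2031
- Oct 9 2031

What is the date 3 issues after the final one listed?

The spacing grows by 4 each time: 2, 6, 10, 14, 18 days.
Next gap: 22 days. Oct 9 2031 + 22 days = Oct 31 2031.
Next gap: 26 days. Oct 31 2031 + 26 days = Nov 26 2031.
Next gap: 30 days. Nov 26 2031 + 30 days = Dec 26 2031.

Dec 26 2031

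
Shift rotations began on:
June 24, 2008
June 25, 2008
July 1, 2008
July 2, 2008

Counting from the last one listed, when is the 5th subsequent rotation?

Every event lands on a Tuesday or Wednesday (gaps cycle 1, 6, 1).
So the schedule is: every Tuesday and Wednesday.
Next Tuesday: July 8, 2008.
The following Wednesday is July 9, 2008.
The following Tuesday is July 15, 2008.
The following Wednesday is July 16, 2008.
Next Tuesday: July 22, 2008.

July 22, 2008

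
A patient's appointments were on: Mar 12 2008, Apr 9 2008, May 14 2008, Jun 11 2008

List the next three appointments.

Jul 9 2008, Aug 13 2008, Sep 10 2008

Gaps: 28, 35, 28 days — a mix of 28 and 35. Every date is a Wednesday.
Each is the 2nd Wednesday of its month.
2nd Wednesday of July 2008: Jul 9 2008.
2nd Wednesday of August 2008: Aug 13 2008.
September 2008 — 2nd Wednesday is Sep 10 2008.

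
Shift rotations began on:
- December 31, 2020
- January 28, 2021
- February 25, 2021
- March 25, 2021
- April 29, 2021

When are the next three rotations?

May 27, 2021; June 24, 2021; July 29, 2021

Every date is a Thursday; gaps 28, 28, 28, 35 days.
Each is the last Thursday of its month (at least one falls on the 29th or later, ruling out '4th Thursday').
May 2021 ends with Thursday May 27, 2021.
June 2021 ends with Thursday June 24, 2021.
July 2021 ends with Thursday July 29, 2021.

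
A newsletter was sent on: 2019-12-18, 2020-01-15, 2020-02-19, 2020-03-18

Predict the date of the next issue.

2020-04-15

Gaps: 28, 35, 28 days — a mix of 28 and 35. Every date is a Wednesday.
Each is the 3rd Wednesday of its month.
3rd Wednesday of April 2020: 2020-04-15.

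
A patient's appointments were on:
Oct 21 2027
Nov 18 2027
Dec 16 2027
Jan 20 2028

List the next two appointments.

These are Thursdays at 28- or 35-day spacing (28, 28, 35).
The pattern: 3rd Thursday of the month.
3rd Thursday of February 2028: Feb 17 2028.
3rd Thursday of March 2028: Mar 16 2028.

Feb 17 2028, Mar 16 2028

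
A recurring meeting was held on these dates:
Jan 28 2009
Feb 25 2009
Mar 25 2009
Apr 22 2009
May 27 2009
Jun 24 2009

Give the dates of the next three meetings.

Jul 22 2009, Aug 26 2009, Sep 23 2009

Gaps: 28, 28, 28, 35, 28 days — a mix of 28 and 35. Every date is a Wednesday.
Each is the 4th Wednesday of its month.
July 2009 — 4th Wednesday is Jul 22 2009.
4th Wednesday of August 2009: Aug 26 2009.
September 2009 — 4th Wednesday is Sep 23 2009.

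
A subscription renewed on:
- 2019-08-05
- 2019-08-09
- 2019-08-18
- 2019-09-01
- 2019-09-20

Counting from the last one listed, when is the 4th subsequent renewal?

The spacing grows by 5 each time: 4, 9, 14, 19 days.
Next gap: 24 days. 2019-09-20 + 24 days = 2019-10-14.
Next gap: 29 days. 2019-10-14 + 29 days = 2019-11-12.
Next gap: 34 days. 2019-11-12 + 34 days = 2019-12-16.
Next gap: 39 days. 2019-12-16 + 39 days = 2020-01-24.

2020-01-24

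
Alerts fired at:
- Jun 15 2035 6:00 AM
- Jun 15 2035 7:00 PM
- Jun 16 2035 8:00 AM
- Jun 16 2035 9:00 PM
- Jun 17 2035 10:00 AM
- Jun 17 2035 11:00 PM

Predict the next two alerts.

The interval is a steady 13 hours (13, 13, 13, 13, 13).
Jun 17 2035 11:00 PM + 13 h = Jun 18 2035 12:00 PM.
Jun 18 2035 12:00 PM + 13 h = Jun 19 2035 1:00 AM.

Jun 18 2035 12:00 PM, Jun 19 2035 1:00 AM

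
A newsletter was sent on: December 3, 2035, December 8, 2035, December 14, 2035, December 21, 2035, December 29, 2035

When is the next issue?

January 7, 2036

Intervals are 5, 6, 7, 8 days — an arithmetic progression with common difference 1.
Next gap: 9 days. December 29, 2035 + 9 days = January 7, 2036.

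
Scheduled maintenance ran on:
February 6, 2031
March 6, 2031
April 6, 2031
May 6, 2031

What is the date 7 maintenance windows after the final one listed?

December 6, 2031

Each date is the 6th; the gaps (28, 31, 30) track the month lengths.
The rule is the 6th of each month.
Next: June 2031 → June 6, 2031.
Next: July 2031 → July 6, 2031.
Next: August 2031 → August 6, 2031.
Next: September 2031 → September 6, 2031.
Next: October 2031 → October 6, 2031.
November 2031: November 6, 2031.
December 2031: December 6, 2031.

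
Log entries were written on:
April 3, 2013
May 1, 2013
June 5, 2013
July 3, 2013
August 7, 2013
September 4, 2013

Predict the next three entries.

All dates are Wednesdays, 28, 35, 28, 35, 28 days apart.
Specifically, the 1st Wednesday of each month.
1st Wednesday of October 2013: October 2, 2013.
November 2013 — 1st Wednesday is November 6, 2013.
1st Wednesday of December 2013: December 4, 2013.

October 2, 2013; November 6, 2013; December 4, 2013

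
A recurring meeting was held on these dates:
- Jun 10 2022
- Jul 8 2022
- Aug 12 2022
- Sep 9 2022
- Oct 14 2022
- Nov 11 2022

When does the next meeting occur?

Dec 9 2022

These are Fridays at 28- or 35-day spacing (28, 35, 28, 35, 28).
The pattern: 2nd Friday of the month.
December 2022 — 2nd Friday is Dec 9 2022.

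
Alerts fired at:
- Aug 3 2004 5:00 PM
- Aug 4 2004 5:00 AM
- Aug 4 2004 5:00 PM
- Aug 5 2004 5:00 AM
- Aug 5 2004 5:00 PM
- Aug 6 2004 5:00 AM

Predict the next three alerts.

Aug 6 2004 5:00 PM, Aug 7 2004 5:00 AM, Aug 7 2004 5:00 PM

Spacing: 12, 12, 12, 12, 12 h — constant 12 h.
Aug 6 2004 5:00 AM + 12 h = Aug 6 2004 5:00 PM.
Aug 6 2004 5:00 PM + 12 h = Aug 7 2004 5:00 AM.
Aug 7 2004 5:00 AM + 12 h = Aug 7 2004 5:00 PM.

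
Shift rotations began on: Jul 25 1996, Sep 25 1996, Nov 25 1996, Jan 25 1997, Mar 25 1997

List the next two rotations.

Each date is the 25th; the gaps (62, 61, 61, 59) track the month lengths.
The rule is the 25th of every 2 months.
Next: May 1997 → May 25 1997.
Next: July 1997 → Jul 25 1997.

May 25 1997, Jul 25 1997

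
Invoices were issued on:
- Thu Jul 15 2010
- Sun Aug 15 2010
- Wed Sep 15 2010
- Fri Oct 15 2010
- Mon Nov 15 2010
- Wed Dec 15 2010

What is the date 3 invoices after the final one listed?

Tue Mar 15 2011

Gaps: 31, 31, 30, 31, 30 days — not constant. Every event is on the 15th of the month.
Pattern: the 15th of each month.
January 2011: Sat Jan 15 2011.
February 2011: Tue Feb 15 2011.
Next: March 2011 → Tue Mar 15 2011.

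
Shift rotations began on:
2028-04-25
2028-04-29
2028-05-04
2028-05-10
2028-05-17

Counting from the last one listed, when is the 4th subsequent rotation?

The spacing grows by 1 each time: 4, 5, 6, 7 days.
Next gap: 8 days. 2028-05-17 + 8 days = 2028-05-25.
Next gap: 9 days. 2028-05-25 + 9 days = 2028-06-03.
Next gap: 10 days. 2028-06-03 + 10 days = 2028-06-13.
Next gap: 11 days. 2028-06-13 + 11 days = 2028-06-24.

2028-06-24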